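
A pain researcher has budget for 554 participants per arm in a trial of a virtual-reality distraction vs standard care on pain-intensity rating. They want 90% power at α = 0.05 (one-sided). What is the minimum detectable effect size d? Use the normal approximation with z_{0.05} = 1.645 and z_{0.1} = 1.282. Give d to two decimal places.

For two independent groups of n = 554 each: d_min = (z_{α} + z_β)·√(2/n).
z-sum = 1.645 + 1.282 = 2.927.
d_min = 2.927 × √(2/554) = 2.927 × 0.0601 = 0.176.

d_min ≈ 0.18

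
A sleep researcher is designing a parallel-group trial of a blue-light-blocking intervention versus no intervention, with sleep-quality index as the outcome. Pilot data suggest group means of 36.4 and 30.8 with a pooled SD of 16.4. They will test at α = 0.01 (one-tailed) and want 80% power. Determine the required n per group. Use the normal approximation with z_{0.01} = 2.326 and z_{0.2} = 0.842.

n = 173 per group

Cohen's d = |M₁ − M₂| / SD_pooled = |36.4 − 30.8| / 16.4 = 5.6 / 16.4 = 0.341.
For two independent groups with equal n: n = 2·((z_{α} + z_β) / d)².
z_{α} + z_β = 2.326 + 0.842 = 3.168.
n = 2 × (3.168 / 0.341)² = 2 × 9.290² = 2 × 86.31 = 172.6.
Round up to the next whole participant.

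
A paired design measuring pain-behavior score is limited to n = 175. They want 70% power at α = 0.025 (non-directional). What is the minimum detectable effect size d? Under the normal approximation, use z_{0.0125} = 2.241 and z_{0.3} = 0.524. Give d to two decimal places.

d_min ≈ 0.21

For a single sample (or paired design) of n = 175: d_min = (z_{α/2} + z_β)/√n.
z-sum = 2.241 + 0.524 = 2.765.
d_min = 2.765 / √175 = 2.765 / 13.229 = 0.209.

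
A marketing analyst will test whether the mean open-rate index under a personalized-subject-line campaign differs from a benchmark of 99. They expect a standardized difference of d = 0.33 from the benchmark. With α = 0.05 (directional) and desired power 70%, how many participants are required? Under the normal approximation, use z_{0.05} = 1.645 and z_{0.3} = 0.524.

For a one-sample test: n = ((z_{α} + z_β) / d)².
z_{α} + z_β = 1.645 + 0.524 = 2.169.
n = (2.169 / 0.33)² = 6.573² = 43.20.
Round up.

n = 44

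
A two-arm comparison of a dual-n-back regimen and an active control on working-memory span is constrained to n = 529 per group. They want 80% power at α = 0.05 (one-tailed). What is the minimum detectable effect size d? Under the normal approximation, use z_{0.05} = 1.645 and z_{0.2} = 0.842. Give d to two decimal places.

For two independent groups of n = 529 each: d_min = (z_{α} + z_β)·√(2/n).
z-sum = 1.645 + 0.842 = 2.487.
d_min = 2.487 × √(2/529) = 2.487 × 0.0615 = 0.153.

d_min ≈ 0.15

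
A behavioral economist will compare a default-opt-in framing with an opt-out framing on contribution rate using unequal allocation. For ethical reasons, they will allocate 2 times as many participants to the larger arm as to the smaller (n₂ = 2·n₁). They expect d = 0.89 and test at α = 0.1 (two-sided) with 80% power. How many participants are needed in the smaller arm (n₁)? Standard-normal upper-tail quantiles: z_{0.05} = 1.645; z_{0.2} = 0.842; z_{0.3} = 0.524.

n₁ = 12

With allocation ratio k = n₂/n₁ = 2, Var(x̄₁−x̄₂) = σ²(1/n₁ + 1/(k·n₁)) = σ²·(k+1)/(k·n₁).
So n₁ = (1 + 1/k)·((z_{α/2} + z_β)/d)² = 1.500 × (2.487/0.89)².
n₁ = 1.500 × 7.81 = 11.7.
Round up: n₁ = 12, giving n₂ = 2 × 12 = 24.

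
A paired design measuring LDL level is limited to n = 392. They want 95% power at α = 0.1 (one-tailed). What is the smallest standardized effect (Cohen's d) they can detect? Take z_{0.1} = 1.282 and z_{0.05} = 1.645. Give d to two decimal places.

d_min ≈ 0.15

For a single sample (or paired design) of n = 392: d_min = (z_{α} + z_β)/√n.
z-sum = 1.282 + 1.645 = 2.927.
d_min = 2.927 / √392 = 2.927 / 19.799 = 0.148.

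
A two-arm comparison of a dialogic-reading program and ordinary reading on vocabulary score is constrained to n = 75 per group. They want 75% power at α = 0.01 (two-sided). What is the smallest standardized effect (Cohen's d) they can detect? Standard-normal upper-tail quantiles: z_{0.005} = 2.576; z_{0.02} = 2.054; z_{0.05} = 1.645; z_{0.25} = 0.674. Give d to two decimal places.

d_min ≈ 0.53

For two independent groups of n = 75 each: d_min = (z_{α/2} + z_β)·√(2/n).
z-sum = 2.576 + 0.674 = 3.250.
d_min = 3.250 × √(2/75) = 3.250 × 0.1633 = 0.531.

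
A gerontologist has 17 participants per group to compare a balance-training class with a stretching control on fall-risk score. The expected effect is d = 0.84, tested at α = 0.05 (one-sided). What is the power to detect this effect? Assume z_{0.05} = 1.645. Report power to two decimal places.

power ≈ 0.79

For two equal groups, power = Φ(d·√(n/2) − z_{α}).
d·√(n/2) = 0.84 × √(17/2) = 0.84 × 2.915 = 2.449.
z_β = 2.449 − 1.645 = 0.804.
Power = Φ(0.804) = 0.789.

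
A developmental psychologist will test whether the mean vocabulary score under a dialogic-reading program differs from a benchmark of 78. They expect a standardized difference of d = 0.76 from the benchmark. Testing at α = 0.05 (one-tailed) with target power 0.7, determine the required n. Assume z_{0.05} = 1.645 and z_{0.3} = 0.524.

For a one-sample test: n = ((z_{α} + z_β) / d)².
z_{α} + z_β = 1.645 + 0.524 = 2.169.
n = (2.169 / 0.76)² = 2.854² = 8.15.
Round up.

n = 9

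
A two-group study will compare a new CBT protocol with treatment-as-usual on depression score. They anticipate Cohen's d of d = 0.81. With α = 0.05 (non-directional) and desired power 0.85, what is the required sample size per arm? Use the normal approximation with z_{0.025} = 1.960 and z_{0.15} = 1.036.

n = 28 per group

For two independent groups with equal n: n = 2·((z_{α/2} + z_β) / d)².
z_{α/2} + z_β = 1.960 + 1.036 = 2.996.
n = 2 × (2.996 / 0.81)² = 2 × 3.699² = 2 × 13.68 = 27.4.
Round up to the next whole participant.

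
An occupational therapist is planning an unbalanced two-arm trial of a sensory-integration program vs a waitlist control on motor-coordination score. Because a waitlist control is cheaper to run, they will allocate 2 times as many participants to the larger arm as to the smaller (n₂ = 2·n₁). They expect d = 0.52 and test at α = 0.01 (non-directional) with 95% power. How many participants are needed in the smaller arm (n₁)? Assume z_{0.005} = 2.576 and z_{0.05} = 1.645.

n₁ = 99

With allocation ratio k = n₂/n₁ = 2, Var(x̄₁−x̄₂) = σ²(1/n₁ + 1/(k·n₁)) = σ²·(k+1)/(k·n₁).
So n₁ = (1 + 1/k)·((z_{α/2} + z_β)/d)² = 1.500 × (4.221/0.52)².
n₁ = 1.500 × 65.89 = 98.8.
Round up: n₁ = 99, giving n₂ = 2 × 99 = 198.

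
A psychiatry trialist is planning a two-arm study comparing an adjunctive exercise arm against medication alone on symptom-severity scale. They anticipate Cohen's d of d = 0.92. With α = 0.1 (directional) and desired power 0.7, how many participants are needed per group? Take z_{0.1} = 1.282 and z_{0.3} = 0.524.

n = 8 per group

For two independent groups with equal n: n = 2·((z_{α} + z_β) / d)².
z_{α} + z_β = 1.282 + 0.524 = 1.806.
n = 2 × (1.806 / 0.92)² = 2 × 1.963² = 2 × 3.85 = 7.7.
Round up to the next whole participant.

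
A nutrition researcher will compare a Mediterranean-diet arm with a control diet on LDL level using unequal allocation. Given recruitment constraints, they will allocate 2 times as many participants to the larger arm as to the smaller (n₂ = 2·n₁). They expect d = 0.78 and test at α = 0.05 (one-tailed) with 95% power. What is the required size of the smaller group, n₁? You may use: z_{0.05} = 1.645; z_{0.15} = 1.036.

With allocation ratio k = n₂/n₁ = 2, Var(x̄₁−x̄₂) = σ²(1/n₁ + 1/(k·n₁)) = σ²·(k+1)/(k·n₁).
So n₁ = (1 + 1/k)·((z_{α} + z_β)/d)² = 1.500 × (3.290/0.78)².
n₁ = 1.500 × 17.79 = 26.7.
Round up: n₁ = 27, giving n₂ = 2 × 27 = 54.

n₁ = 27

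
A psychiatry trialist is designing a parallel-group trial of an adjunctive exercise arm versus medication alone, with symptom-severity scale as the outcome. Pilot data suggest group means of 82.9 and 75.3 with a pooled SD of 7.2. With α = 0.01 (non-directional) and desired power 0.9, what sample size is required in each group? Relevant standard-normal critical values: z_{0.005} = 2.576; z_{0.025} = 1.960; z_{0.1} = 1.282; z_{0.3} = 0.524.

Cohen's d = |M₁ − M₂| / SD_pooled = |82.9 − 75.3| / 7.2 = 7.6 / 7.2 = 1.056.
For two independent groups with equal n: n = 2·((z_{α/2} + z_β) / d)².
z_{α/2} + z_β = 2.576 + 1.282 = 3.858.
n = 2 × (3.858 / 1.056)² = 2 × 3.653² = 2 × 13.35 = 26.7.
Round up to the next whole participant.

n = 27 per group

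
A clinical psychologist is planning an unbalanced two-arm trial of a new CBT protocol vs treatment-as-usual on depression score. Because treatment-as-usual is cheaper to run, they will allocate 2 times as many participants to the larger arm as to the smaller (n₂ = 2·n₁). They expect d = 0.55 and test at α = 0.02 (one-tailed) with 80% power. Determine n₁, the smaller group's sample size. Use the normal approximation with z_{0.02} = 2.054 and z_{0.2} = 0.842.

n₁ = 42

With allocation ratio k = n₂/n₁ = 2, Var(x̄₁−x̄₂) = σ²(1/n₁ + 1/(k·n₁)) = σ²·(k+1)/(k·n₁).
So n₁ = (1 + 1/k)·((z_{α} + z_β)/d)² = 1.500 × (2.896/0.55)².
n₁ = 1.500 × 27.73 = 41.6.
Round up: n₁ = 42, giving n₂ = 2 × 42 = 84.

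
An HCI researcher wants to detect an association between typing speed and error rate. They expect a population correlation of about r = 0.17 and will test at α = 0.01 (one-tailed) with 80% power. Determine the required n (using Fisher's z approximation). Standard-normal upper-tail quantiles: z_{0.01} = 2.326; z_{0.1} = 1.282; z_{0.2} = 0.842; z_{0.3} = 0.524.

n = 344

Fisher's z: C = ½·ln((1+r)/(1−r)) = ½·ln(1.4096) = 0.1717.
n = ((z_{α} + z_β)/C)² + 3.
(2.326 + 0.842) / 0.1717 = 3.168 / 0.1717 = 18.451.
n = 18.451² + 3 = 340.43 + 3 = 343.4.
Round up.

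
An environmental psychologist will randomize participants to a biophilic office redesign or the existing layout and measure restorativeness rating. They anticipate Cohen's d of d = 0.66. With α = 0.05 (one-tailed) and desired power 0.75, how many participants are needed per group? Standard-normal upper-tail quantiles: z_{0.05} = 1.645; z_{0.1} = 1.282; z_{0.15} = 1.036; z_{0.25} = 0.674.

For two independent groups with equal n: n = 2·((z_{α} + z_β) / d)².
z_{α} + z_β = 1.645 + 0.674 = 2.319.
n = 2 × (2.319 / 0.66)² = 2 × 3.514² = 2 × 12.35 = 24.7.
Round up to the next whole participant.

n = 25 per group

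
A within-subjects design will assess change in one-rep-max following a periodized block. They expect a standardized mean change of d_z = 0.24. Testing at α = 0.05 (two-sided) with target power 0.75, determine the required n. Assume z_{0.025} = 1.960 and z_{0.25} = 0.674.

n = 121 pairs

For a paired (one-sample on differences) test: n = ((z_{α/2} + z_β) / d)².
z_{α/2} + z_β = 1.960 + 0.674 = 2.634.
n = (2.634 / 0.24)² = 10.975² = 120.45.
Round up.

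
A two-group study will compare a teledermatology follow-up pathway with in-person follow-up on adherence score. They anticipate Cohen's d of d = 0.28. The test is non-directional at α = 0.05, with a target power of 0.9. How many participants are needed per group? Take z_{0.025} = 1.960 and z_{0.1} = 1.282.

n = 269 per group

For two independent groups with equal n: n = 2·((z_{α/2} + z_β) / d)².
z_{α/2} + z_β = 1.960 + 1.282 = 3.242.
n = 2 × (3.242 / 0.28)² = 2 × 11.579² = 2 × 134.06 = 268.1.
Round up to the next whole participant.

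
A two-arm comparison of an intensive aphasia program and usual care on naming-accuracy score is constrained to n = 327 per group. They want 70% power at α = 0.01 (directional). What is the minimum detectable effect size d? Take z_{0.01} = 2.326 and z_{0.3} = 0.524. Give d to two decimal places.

d_min ≈ 0.22

For two independent groups of n = 327 each: d_min = (z_{α} + z_β)·√(2/n).
z-sum = 2.326 + 0.524 = 2.850.
d_min = 2.850 × √(2/327) = 2.850 × 0.0782 = 0.223.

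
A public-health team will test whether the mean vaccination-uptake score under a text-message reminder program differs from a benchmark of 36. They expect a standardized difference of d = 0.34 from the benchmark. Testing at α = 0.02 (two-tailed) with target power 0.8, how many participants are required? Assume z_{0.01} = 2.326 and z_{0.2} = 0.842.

For a one-sample test: n = ((z_{α/2} + z_β) / d)².
z_{α/2} + z_β = 2.326 + 0.842 = 3.168.
n = (3.168 / 0.34)² = 9.318² = 86.82.
Round up.

n = 87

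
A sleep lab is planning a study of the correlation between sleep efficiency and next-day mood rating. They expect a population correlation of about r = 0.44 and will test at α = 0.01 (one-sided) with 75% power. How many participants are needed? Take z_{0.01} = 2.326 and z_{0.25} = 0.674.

Fisher's z: C = ½·ln((1+r)/(1−r)) = ½·ln(2.5714) = 0.4722.
n = ((z_{α} + z_β)/C)² + 3.
(2.326 + 0.674) / 0.4722 = 3.000 / 0.4722 = 6.353.
n = 6.353² + 3 = 40.36 + 3 = 43.4.
Round up.

n = 44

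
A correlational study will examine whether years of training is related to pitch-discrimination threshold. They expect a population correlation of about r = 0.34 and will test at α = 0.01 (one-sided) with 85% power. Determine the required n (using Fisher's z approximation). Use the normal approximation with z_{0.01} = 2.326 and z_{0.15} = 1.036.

Fisher's z: C = ½·ln((1+r)/(1−r)) = ½·ln(2.0303) = 0.3541.
n = ((z_{α} + z_β)/C)² + 3.
(2.326 + 1.036) / 0.3541 = 3.362 / 0.3541 = 9.494.
n = 9.494² + 3 = 90.15 + 3 = 93.1.
Round up.

n = 94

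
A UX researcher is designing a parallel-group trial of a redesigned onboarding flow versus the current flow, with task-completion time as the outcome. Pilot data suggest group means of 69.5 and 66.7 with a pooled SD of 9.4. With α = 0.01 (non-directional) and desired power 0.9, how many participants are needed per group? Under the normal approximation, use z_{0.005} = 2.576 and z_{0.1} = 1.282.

Cohen's d = |M₁ − M₂| / SD_pooled = |69.5 − 66.7| / 9.4 = 2.8 / 9.4 = 0.298.
For two independent groups with equal n: n = 2·((z_{α/2} + z_β) / d)².
z_{α/2} + z_β = 2.576 + 1.282 = 3.858.
n = 2 × (3.858 / 0.298)² = 2 × 12.946² = 2 × 167.61 = 335.2.
Round up to the next whole participant.

n = 336 per group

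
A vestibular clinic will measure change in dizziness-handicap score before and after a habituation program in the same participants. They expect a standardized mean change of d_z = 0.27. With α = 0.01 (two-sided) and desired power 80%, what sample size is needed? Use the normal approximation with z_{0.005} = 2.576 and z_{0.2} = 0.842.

For a paired (one-sample on differences) test: n = ((z_{α/2} + z_β) / d)².
z_{α/2} + z_β = 2.576 + 0.842 = 3.418.
n = (3.418 / 0.27)² = 12.659² = 160.26.
Round up.

n = 161 pairs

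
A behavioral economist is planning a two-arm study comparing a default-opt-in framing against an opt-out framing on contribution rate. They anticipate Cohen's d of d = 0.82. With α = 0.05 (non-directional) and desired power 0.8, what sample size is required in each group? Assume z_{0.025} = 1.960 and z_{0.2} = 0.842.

For two independent groups with equal n: n = 2·((z_{α/2} + z_β) / d)².
z_{α/2} + z_β = 1.960 + 0.842 = 2.802.
n = 2 × (2.802 / 0.82)² = 2 × 3.417² = 2 × 11.68 = 23.4.
Round up to the next whole participant.

n = 24 per group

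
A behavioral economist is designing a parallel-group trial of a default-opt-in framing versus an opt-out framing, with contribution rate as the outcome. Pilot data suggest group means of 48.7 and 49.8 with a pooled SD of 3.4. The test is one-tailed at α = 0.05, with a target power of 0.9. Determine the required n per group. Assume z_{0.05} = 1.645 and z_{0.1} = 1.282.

n = 164 per group

Cohen's d = |M₁ − M₂| / SD_pooled = |48.7 − 49.8| / 3.4 = 1.1 / 3.4 = 0.324.
For two independent groups with equal n: n = 2·((z_{α} + z_β) / d)².
z_{α} + z_β = 1.645 + 1.282 = 2.927.
n = 2 × (2.927 / 0.324)² = 2 × 9.034² = 2 × 81.61 = 163.2.
Round up to the next whole participant.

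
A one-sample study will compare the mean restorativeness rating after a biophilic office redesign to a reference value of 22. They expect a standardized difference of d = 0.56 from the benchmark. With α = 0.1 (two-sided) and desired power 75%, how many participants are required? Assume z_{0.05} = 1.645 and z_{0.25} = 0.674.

n = 18

For a one-sample test: n = ((z_{α/2} + z_β) / d)².
z_{α/2} + z_β = 1.645 + 0.674 = 2.319.
n = (2.319 / 0.56)² = 4.141² = 17.15.
Round up.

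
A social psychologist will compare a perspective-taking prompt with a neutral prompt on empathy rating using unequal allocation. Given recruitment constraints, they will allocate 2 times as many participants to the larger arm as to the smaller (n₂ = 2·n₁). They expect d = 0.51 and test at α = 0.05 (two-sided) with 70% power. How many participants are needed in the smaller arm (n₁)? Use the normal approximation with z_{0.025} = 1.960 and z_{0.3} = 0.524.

With allocation ratio k = n₂/n₁ = 2, Var(x̄₁−x̄₂) = σ²(1/n₁ + 1/(k·n₁)) = σ²·(k+1)/(k·n₁).
So n₁ = (1 + 1/k)·((z_{α/2} + z_β)/d)² = 1.500 × (2.484/0.51)².
n₁ = 1.500 × 23.72 = 35.6.
Round up: n₁ = 36, giving n₂ = 2 × 36 = 72.

n₁ = 36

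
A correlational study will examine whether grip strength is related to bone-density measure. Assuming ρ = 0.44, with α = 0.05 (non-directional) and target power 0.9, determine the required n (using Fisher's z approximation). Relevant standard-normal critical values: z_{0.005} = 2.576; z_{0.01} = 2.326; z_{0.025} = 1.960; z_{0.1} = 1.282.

n = 51

Fisher's z: C = ½·ln((1+r)/(1−r)) = ½·ln(2.5714) = 0.4722.
n = ((z_{α/2} + z_β)/C)² + 3.
(1.960 + 1.282) / 0.4722 = 3.242 / 0.4722 = 6.866.
n = 6.866² + 3 = 47.14 + 3 = 50.1.
Round up.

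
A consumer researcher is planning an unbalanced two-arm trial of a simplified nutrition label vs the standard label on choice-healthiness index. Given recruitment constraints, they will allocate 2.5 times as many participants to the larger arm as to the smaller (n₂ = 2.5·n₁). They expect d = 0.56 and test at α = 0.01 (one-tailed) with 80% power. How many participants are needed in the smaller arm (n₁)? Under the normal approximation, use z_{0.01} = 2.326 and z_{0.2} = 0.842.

n₁ = 45

With allocation ratio k = n₂/n₁ = 2.5, Var(x̄₁−x̄₂) = σ²(1/n₁ + 1/(k·n₁)) = σ²·(k+1)/(k·n₁).
So n₁ = (1 + 1/k)·((z_{α} + z_β)/d)² = 1.400 × (3.168/0.56)².
n₁ = 1.400 × 32.00 = 44.8.
Round up: n₁ = 45, giving n₂ = ⌈2.5 × 45⌉ = ⌈112.5⌉ = 113.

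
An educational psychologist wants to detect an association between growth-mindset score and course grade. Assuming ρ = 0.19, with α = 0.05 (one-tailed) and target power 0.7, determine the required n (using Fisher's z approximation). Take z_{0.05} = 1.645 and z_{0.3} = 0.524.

Fisher's z: C = ½·ln((1+r)/(1−r)) = ½·ln(1.4691) = 0.1923.
n = ((z_{α} + z_β)/C)² + 3.
(1.645 + 0.524) / 0.1923 = 2.169 / 0.1923 = 11.279.
n = 11.279² + 3 = 127.22 + 3 = 130.2.
Round up.

n = 131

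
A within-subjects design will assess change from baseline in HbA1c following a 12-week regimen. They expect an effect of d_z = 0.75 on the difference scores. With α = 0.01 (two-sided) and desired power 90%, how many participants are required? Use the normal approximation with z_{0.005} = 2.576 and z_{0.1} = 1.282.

For a paired (one-sample on differences) test: n = ((z_{α/2} + z_β) / d)².
z_{α/2} + z_β = 2.576 + 1.282 = 3.858.
n = (3.858 / 0.75)² = 5.144² = 26.46.
Round up.

n = 27 pairs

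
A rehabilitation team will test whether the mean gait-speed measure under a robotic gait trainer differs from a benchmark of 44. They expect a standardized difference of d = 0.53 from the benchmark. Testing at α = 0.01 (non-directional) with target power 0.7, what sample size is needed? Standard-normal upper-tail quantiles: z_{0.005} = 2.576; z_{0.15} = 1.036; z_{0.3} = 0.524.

n = 35

For a one-sample test: n = ((z_{α/2} + z_β) / d)².
z_{α/2} + z_β = 2.576 + 0.524 = 3.100.
n = (3.100 / 0.53)² = 5.849² = 34.21.
Round up.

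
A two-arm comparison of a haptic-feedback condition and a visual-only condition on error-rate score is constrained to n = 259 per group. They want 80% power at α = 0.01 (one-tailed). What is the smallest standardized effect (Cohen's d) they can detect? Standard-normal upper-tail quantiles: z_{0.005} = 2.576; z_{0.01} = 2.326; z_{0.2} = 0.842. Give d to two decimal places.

d_min ≈ 0.28

For two independent groups of n = 259 each: d_min = (z_{α} + z_β)·√(2/n).
z-sum = 2.326 + 0.842 = 3.168.
d_min = 3.168 × √(2/259) = 3.168 × 0.0879 = 0.278.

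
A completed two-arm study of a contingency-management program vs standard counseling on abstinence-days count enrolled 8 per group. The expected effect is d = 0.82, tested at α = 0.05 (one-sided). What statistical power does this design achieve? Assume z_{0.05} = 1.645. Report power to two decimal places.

For two equal groups, power = Φ(d·√(n/2) − z_{α}).
d·√(n/2) = 0.82 × √(8/2) = 0.82 × 2.000 = 1.640.
z_β = 1.640 − 1.645 = -0.005.
Power = Φ(-0.005) = 0.498.

power ≈ 0.50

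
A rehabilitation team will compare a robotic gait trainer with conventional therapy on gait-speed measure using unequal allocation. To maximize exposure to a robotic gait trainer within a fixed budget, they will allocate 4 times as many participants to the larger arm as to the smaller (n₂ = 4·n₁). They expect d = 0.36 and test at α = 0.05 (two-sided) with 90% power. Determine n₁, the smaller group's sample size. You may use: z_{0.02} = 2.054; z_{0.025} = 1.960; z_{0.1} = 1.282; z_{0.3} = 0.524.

n₁ = 102

With allocation ratio k = n₂/n₁ = 4, Var(x̄₁−x̄₂) = σ²(1/n₁ + 1/(k·n₁)) = σ²·(k+1)/(k·n₁).
So n₁ = (1 + 1/k)·((z_{α/2} + z_β)/d)² = 1.250 × (3.242/0.36)².
n₁ = 1.250 × 81.10 = 101.4.
Round up: n₁ = 102, giving n₂ = 4 × 102 = 408.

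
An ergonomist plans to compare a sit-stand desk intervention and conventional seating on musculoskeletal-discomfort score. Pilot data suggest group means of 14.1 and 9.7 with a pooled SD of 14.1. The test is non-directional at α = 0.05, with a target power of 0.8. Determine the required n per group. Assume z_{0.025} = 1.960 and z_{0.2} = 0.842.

n = 162 per group

Cohen's d = |M₁ − M₂| / SD_pooled = |14.1 − 9.7| / 14.1 = 4.4 / 14.1 = 0.312.
For two independent groups with equal n: n = 2·((z_{α/2} + z_β) / d)².
z_{α/2} + z_β = 1.960 + 0.842 = 2.802.
n = 2 × (2.802 / 0.312)² = 2 × 8.981² = 2 × 80.65 = 161.3.
Round up to the next whole participant.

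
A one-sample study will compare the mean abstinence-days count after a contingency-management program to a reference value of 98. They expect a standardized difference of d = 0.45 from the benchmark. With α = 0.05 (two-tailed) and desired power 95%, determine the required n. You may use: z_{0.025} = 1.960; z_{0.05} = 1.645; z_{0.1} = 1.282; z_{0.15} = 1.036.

n = 65

For a one-sample test: n = ((z_{α/2} + z_β) / d)².
z_{α/2} + z_β = 1.960 + 1.645 = 3.605.
n = (3.605 / 0.45)² = 8.011² = 64.18.
Round up.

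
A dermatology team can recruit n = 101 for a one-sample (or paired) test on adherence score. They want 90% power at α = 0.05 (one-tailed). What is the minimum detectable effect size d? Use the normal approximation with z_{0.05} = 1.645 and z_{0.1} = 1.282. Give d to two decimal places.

For a single sample (or paired design) of n = 101: d_min = (z_{α} + z_β)/√n.
z-sum = 1.645 + 1.282 = 2.927.
d_min = 2.927 / √101 = 2.927 / 10.050 = 0.291.

d_min ≈ 0.29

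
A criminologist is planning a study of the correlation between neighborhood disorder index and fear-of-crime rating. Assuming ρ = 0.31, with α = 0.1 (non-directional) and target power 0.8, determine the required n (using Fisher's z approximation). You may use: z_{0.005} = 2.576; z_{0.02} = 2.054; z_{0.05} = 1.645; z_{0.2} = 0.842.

Fisher's z: C = ½·ln((1+r)/(1−r)) = ½·ln(1.8986) = 0.3205.
n = ((z_{α/2} + z_β)/C)² + 3.
(1.645 + 0.842) / 0.3205 = 2.487 / 0.3205 = 7.760.
n = 7.760² + 3 = 60.21 + 3 = 63.2.
Round up.

n = 64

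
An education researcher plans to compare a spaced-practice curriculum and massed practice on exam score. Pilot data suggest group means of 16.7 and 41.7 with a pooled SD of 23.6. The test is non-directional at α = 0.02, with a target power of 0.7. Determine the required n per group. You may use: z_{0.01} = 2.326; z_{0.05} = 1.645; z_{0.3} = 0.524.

n = 15 per group

Cohen's d = |M₁ − M₂| / SD_pooled = |16.7 − 41.7| / 23.6 = 25.0 / 23.6 = 1.059.
For two independent groups with equal n: n = 2·((z_{α/2} + z_β) / d)².
z_{α/2} + z_β = 2.326 + 0.524 = 2.850.
n = 2 × (2.850 / 1.059)² = 2 × 2.691² = 2 × 7.24 = 14.5.
Round up to the next whole participant.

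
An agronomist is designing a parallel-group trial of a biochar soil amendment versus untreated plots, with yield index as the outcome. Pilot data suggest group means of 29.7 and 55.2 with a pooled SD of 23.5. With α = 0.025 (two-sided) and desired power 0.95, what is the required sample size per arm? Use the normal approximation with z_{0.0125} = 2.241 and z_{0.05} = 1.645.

n = 26 per group

Cohen's d = |M₁ − M₂| / SD_pooled = |29.7 − 55.2| / 23.5 = 25.5 / 23.5 = 1.085.
For two independent groups with equal n: n = 2·((z_{α/2} + z_β) / d)².
z_{α/2} + z_β = 2.241 + 1.645 = 3.886.
n = 2 × (3.886 / 1.085)² = 2 × 3.582² = 2 × 12.83 = 25.7.
Round up to the next whole participant.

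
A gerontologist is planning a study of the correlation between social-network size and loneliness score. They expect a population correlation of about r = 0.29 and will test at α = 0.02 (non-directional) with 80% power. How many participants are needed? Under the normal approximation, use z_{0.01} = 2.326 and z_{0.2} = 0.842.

Fisher's z: C = ½·ln((1+r)/(1−r)) = ½·ln(1.8169) = 0.2986.
n = ((z_{α/2} + z_β)/C)² + 3.
(2.326 + 0.842) / 0.2986 = 3.168 / 0.2986 = 10.610.
n = 10.610² + 3 = 112.56 + 3 = 115.6.
Round up.

n = 116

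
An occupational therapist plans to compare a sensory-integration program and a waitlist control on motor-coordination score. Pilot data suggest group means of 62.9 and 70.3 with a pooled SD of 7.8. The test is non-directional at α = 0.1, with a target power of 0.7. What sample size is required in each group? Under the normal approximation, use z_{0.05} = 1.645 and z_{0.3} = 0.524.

n = 11 per group

Cohen's d = |M₁ − M₂| / SD_pooled = |62.9 − 70.3| / 7.8 = 7.4 / 7.8 = 0.949.
For two independent groups with equal n: n = 2·((z_{α/2} + z_β) / d)².
z_{α/2} + z_β = 1.645 + 0.524 = 2.169.
n = 2 × (2.169 / 0.949)² = 2 × 2.286² = 2 × 5.22 = 10.4.
Round up to the next whole participant.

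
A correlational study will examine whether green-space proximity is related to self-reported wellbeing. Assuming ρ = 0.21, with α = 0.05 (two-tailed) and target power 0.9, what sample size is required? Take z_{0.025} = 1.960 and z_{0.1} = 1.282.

n = 235

Fisher's z: C = ½·ln((1+r)/(1−r)) = ½·ln(1.5316) = 0.2132.
n = ((z_{α/2} + z_β)/C)² + 3.
(1.960 + 1.282) / 0.2132 = 3.242 / 0.2132 = 15.206.
n = 15.206² + 3 = 231.23 + 3 = 234.2.
Round up.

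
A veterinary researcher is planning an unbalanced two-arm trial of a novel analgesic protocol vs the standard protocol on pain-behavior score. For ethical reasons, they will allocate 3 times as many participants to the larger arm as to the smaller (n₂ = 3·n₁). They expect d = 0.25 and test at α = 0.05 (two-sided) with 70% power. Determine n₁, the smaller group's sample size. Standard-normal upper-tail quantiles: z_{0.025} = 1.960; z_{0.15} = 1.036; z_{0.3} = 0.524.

n₁ = 132

With allocation ratio k = n₂/n₁ = 3, Var(x̄₁−x̄₂) = σ²(1/n₁ + 1/(k·n₁)) = σ²·(k+1)/(k·n₁).
So n₁ = (1 + 1/k)·((z_{α/2} + z_β)/d)² = 1.333 × (2.484/0.25)².
n₁ = 1.333 × 98.72 = 131.6.
Round up: n₁ = 132, giving n₂ = 3 × 132 = 396.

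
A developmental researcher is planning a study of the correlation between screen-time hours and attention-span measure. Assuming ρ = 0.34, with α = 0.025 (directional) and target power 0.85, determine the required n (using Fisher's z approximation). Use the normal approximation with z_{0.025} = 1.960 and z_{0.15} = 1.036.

Fisher's z: C = ½·ln((1+r)/(1−r)) = ½·ln(2.0303) = 0.3541.
n = ((z_{α} + z_β)/C)² + 3.
(1.960 + 1.036) / 0.3541 = 2.996 / 0.3541 = 8.461.
n = 8.461² + 3 = 71.59 + 3 = 74.6.
Round up.

n = 75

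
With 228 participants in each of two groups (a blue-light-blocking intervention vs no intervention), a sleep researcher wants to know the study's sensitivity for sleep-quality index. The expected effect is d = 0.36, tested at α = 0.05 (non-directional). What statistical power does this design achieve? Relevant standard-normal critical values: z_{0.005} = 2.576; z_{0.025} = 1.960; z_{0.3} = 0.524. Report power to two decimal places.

For two equal groups, power = Φ(d·√(n/2) − z_{α/2}).
d·√(n/2) = 0.36 × √(228/2) = 0.36 × 10.677 = 3.844.
z_β = 3.844 − 1.960 = 1.884.
Power = Φ(1.884) = 0.970.

power ≈ 0.97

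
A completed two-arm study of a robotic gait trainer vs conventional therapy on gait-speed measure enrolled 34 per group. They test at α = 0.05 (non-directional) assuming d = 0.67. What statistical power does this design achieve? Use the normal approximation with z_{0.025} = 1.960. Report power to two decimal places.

For two equal groups, power = Φ(d·√(n/2) − z_{α/2}).
d·√(n/2) = 0.67 × √(34/2) = 0.67 × 4.123 = 2.762.
z_β = 2.762 − 1.960 = 0.802.
Power = Φ(0.802) = 0.789.

power ≈ 0.79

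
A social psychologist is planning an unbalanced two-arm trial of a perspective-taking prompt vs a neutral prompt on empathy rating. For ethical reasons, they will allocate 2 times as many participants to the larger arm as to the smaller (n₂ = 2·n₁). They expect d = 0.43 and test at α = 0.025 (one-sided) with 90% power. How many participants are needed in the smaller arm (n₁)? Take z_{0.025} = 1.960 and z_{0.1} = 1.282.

With allocation ratio k = n₂/n₁ = 2, Var(x̄₁−x̄₂) = σ²(1/n₁ + 1/(k·n₁)) = σ²·(k+1)/(k·n₁).
So n₁ = (1 + 1/k)·((z_{α} + z_β)/d)² = 1.500 × (3.242/0.43)².
n₁ = 1.500 × 56.84 = 85.3.
Round up: n₁ = 86, giving n₂ = 2 × 86 = 172.

n₁ = 86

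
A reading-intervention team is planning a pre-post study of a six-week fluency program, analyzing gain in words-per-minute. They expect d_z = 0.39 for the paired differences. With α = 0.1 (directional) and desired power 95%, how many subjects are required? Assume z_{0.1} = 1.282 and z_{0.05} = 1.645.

n = 57 pairs

For a paired (one-sample on differences) test: n = ((z_{α} + z_β) / d)².
z_{α} + z_β = 1.282 + 1.645 = 2.927.
n = (2.927 / 0.39)² = 7.505² = 56.33.
Round up.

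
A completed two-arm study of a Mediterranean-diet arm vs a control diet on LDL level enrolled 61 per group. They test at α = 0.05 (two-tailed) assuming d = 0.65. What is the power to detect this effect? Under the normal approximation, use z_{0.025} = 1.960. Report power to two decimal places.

power ≈ 0.95

For two equal groups, power = Φ(d·√(n/2) − z_{α/2}).
d·√(n/2) = 0.65 × √(61/2) = 0.65 × 5.523 = 3.590.
z_β = 3.590 − 1.960 = 1.630.
Power = Φ(1.630) = 0.948.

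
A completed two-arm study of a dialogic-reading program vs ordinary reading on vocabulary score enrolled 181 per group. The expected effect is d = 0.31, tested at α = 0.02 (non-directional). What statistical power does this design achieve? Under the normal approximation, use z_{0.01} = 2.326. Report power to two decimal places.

power ≈ 0.73

For two equal groups, power = Φ(d·√(n/2) − z_{α/2}).
d·√(n/2) = 0.31 × √(181/2) = 0.31 × 9.513 = 2.949.
z_β = 2.949 − 2.326 = 0.623.
Power = Φ(0.623) = 0.733.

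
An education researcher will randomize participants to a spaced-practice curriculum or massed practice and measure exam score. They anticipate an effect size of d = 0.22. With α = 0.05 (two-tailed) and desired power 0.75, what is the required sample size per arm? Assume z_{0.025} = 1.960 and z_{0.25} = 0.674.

n = 287 per group

For two independent groups with equal n: n = 2·((z_{α/2} + z_β) / d)².
z_{α/2} + z_β = 1.960 + 0.674 = 2.634.
n = 2 × (2.634 / 0.22)² = 2 × 11.973² = 2 × 143.35 = 286.7.
Round up to the next whole participant.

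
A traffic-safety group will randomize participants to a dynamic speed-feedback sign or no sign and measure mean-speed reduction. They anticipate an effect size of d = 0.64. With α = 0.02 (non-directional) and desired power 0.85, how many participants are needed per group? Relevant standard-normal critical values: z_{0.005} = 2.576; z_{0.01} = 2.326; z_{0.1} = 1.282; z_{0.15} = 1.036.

For two independent groups with equal n: n = 2·((z_{α/2} + z_β) / d)².
z_{α/2} + z_β = 2.326 + 1.036 = 3.362.
n = 2 × (3.362 / 0.64)² = 2 × 5.253² = 2 × 27.60 = 55.2.
Round up to the next whole participant.

n = 56 per group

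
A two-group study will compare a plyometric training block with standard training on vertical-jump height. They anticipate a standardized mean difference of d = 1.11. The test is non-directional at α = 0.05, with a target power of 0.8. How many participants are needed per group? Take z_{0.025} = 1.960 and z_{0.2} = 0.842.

n = 13 per group

For two independent groups with equal n: n = 2·((z_{α/2} + z_β) / d)².
z_{α/2} + z_β = 1.960 + 0.842 = 2.802.
n = 2 × (2.802 / 1.11)² = 2 × 2.524² = 2 × 6.37 = 12.7.
Round up to the next whole participant.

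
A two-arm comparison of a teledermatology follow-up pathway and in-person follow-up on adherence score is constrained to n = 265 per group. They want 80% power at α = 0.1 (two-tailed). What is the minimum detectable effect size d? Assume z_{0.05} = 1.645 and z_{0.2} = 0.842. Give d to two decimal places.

d_min ≈ 0.22

For two independent groups of n = 265 each: d_min = (z_{α/2} + z_β)·√(2/n).
z-sum = 1.645 + 0.842 = 2.487.
d_min = 2.487 × √(2/265) = 2.487 × 0.0869 = 0.216.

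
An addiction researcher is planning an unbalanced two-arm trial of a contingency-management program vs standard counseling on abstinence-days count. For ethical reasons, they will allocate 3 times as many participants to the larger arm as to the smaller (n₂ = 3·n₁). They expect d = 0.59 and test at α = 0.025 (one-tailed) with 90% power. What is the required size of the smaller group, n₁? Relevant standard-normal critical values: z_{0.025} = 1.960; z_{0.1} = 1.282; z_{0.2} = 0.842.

With allocation ratio k = n₂/n₁ = 3, Var(x̄₁−x̄₂) = σ²(1/n₁ + 1/(k·n₁)) = σ²·(k+1)/(k·n₁).
So n₁ = (1 + 1/k)·((z_{α} + z_β)/d)² = 1.333 × (3.242/0.59)².
n₁ = 1.333 × 30.19 = 40.3.
Round up: n₁ = 41, giving n₂ = 3 × 41 = 123.

n₁ = 41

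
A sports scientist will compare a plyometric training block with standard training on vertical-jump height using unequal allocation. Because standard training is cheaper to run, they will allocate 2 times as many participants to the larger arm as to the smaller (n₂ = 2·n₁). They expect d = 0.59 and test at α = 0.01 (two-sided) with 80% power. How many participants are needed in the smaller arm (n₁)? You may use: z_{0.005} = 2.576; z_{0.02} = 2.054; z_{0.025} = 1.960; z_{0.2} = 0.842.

n₁ = 51

With allocation ratio k = n₂/n₁ = 2, Var(x̄₁−x̄₂) = σ²(1/n₁ + 1/(k·n₁)) = σ²·(k+1)/(k·n₁).
So n₁ = (1 + 1/k)·((z_{α/2} + z_β)/d)² = 1.500 × (3.418/0.59)².
n₁ = 1.500 × 33.56 = 50.3.
Round up: n₁ = 51, giving n₂ = 2 × 51 = 102.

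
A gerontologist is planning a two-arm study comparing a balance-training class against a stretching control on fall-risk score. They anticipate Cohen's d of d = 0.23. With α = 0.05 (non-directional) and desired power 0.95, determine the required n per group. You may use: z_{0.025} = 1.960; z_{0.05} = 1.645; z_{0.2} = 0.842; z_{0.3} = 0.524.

For two independent groups with equal n: n = 2·((z_{α/2} + z_β) / d)².
z_{α/2} + z_β = 1.960 + 1.645 = 3.605.
n = 2 × (3.605 / 0.23)² = 2 × 15.674² = 2 × 245.67 = 491.3.
Round up to the next whole participant.

n = 492 per group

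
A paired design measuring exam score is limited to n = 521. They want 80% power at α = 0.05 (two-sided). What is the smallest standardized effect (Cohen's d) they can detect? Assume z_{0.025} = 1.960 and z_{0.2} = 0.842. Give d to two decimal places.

d_min ≈ 0.12

For a single sample (or paired design) of n = 521: d_min = (z_{α/2} + z_β)/√n.
z-sum = 1.960 + 0.842 = 2.802.
d_min = 2.802 / √521 = 2.802 / 22.825 = 0.123.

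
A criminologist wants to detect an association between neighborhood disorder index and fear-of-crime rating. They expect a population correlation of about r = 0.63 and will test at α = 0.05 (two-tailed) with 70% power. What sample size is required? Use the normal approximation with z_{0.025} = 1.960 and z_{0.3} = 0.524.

Fisher's z: C = ½·ln((1+r)/(1−r)) = ½·ln(4.4054) = 0.7414.
n = ((z_{α/2} + z_β)/C)² + 3.
(1.960 + 0.524) / 0.7414 = 2.484 / 0.7414 = 3.350.
n = 3.350² + 3 = 11.23 + 3 = 14.2.
Round up.

n = 15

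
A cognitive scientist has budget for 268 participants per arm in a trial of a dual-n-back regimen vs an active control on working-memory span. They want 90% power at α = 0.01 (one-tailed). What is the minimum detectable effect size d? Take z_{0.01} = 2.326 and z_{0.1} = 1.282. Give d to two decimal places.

d_min ≈ 0.31

For two independent groups of n = 268 each: d_min = (z_{α} + z_β)·√(2/n).
z-sum = 2.326 + 1.282 = 3.608.
d_min = 3.608 × √(2/268) = 3.608 × 0.0864 = 0.312.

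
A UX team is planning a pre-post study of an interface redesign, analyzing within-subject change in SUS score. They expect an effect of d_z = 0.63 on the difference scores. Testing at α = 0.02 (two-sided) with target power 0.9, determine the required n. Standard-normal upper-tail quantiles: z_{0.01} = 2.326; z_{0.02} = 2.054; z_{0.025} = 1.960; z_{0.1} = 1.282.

For a paired (one-sample on differences) test: n = ((z_{α/2} + z_β) / d)².
z_{α/2} + z_β = 2.326 + 1.282 = 3.608.
n = (3.608 / 0.63)² = 5.727² = 32.80.
Round up.

n = 33 pairs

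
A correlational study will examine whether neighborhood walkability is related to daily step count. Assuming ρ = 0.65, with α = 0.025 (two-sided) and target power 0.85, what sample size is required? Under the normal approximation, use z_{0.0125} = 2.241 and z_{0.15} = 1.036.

Fisher's z: C = ½·ln((1+r)/(1−r)) = ½·ln(4.7143) = 0.7753.
n = ((z_{α/2} + z_β)/C)² + 3.
(2.241 + 1.036) / 0.7753 = 3.277 / 0.7753 = 4.227.
n = 4.227² + 3 = 17.87 + 3 = 20.9.
Round up.

n = 21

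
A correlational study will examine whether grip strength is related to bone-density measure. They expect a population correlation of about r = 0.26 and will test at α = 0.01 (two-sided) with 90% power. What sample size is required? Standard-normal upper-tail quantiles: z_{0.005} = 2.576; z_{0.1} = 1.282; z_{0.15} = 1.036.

n = 214

Fisher's z: C = ½·ln((1+r)/(1−r)) = ½·ln(1.7027) = 0.2661.
n = ((z_{α/2} + z_β)/C)² + 3.
(2.576 + 1.282) / 0.2661 = 3.858 / 0.2661 = 14.498.
n = 14.498² + 3 = 210.20 + 3 = 213.2.
Round up.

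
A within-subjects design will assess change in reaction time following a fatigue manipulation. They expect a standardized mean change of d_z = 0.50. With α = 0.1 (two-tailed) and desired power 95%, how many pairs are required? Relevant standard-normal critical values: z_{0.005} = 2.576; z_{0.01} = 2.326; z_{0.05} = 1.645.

n = 44 pairs

For a paired (one-sample on differences) test: n = ((z_{α/2} + z_β) / d)².
z_{α/2} + z_β = 1.645 + 1.645 = 3.290.
n = (3.290 / 0.50)² = 6.580² = 43.30.
Round up.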